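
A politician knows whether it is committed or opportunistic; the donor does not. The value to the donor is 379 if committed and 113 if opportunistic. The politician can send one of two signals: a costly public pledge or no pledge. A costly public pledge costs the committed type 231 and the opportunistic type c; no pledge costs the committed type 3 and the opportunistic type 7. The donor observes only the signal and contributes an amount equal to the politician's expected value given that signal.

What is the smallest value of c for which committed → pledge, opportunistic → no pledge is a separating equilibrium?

273

Under separation: pledge → committed (pays 379); no pledge → opportunistic (pays 113).
Committed: 379 − 231 = 148 ≥ 113 − 3 = 110. Holds regardless of c. ✓
Opportunistic: 113 − 7 ≥ 379 − c, so c ≥ 379 − 106 = 273.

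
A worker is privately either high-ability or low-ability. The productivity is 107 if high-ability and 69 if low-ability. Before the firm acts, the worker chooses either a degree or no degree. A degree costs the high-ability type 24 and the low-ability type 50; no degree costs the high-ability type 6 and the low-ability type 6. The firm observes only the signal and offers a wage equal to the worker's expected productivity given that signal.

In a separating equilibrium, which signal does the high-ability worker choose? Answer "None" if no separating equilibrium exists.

degree

Try high-ability → degree, low-ability → no degree:
  If types separate, degree earns payment 107 and no degree earns 69.
  High-ability: degree gives 107 − 24 = 83; no degree gives 69 − 6 = 63. No deviation. ✓
  Low-ability: no degree gives 69 − 6 = 63; degree gives 107 − 50 = 57. No deviation. ✓
Both hold — the high-ability type sends degree.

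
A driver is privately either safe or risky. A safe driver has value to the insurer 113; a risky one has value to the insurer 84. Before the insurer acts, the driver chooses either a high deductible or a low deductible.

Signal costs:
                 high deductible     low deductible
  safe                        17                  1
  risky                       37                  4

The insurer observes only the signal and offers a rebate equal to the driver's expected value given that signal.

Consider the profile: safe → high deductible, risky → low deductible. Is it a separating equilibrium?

Yes

If types separate, high deductible earns payment 113 and low deductible earns 84.
Safe: high deductible gives 113 − 17 = 96; low deductible gives 84 − 1 = 83. No deviation. ✓
Risky: low deductible gives 84 − 4 = 80; high deductible gives 113 − 37 = 76. No deviation. ✓
Neither type gains from mimicking the other.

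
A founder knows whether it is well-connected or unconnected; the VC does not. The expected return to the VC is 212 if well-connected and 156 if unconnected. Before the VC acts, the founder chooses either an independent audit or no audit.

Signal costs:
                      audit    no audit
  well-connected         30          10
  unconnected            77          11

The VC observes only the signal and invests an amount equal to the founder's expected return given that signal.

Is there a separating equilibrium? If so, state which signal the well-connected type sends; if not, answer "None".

audit

Try well-connected → audit, unconnected → no audit:
  Under separation the VC infers type exactly: audit → well-connected (pays 212), no audit → unconnected (pays 156).
  Well-connected: audit gives 212 − 30 = 182; no audit gives 156 − 10 = 146. No deviation. ✓
  Unconnected: no audit gives 156 − 11 = 145; audit gives 212 − 77 = 135. No deviation. ✓
Both hold — the well-connected type sends audit.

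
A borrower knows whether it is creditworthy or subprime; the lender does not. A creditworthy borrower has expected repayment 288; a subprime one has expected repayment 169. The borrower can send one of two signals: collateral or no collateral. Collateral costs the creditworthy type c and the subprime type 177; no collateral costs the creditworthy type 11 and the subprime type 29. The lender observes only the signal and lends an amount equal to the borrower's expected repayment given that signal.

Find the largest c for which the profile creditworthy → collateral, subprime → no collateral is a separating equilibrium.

130

Under separation: collateral → creditworthy (pays 288); no collateral → subprime (pays 169).
Subprime: 169 − 29 = 140 ≥ 288 − 177 = 111. Holds regardless of c. ✓
Creditworthy: 288 − c ≥ 169 − 11, so c ≤ 288 − 158 = 130.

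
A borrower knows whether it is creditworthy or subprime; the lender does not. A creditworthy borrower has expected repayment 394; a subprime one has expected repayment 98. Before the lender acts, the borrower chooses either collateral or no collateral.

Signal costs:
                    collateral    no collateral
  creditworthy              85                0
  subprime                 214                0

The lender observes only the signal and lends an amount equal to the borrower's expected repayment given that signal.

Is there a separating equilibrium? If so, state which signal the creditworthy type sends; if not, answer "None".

Try creditworthy → collateral, subprime → no collateral:
  If types separate, collateral earns payment 394 and no collateral earns 98.
  Creditworthy: collateral gives 394 − 85 = 309; no collateral gives 98 − 0 = 98. No deviation. ✓
  Subprime: no collateral gives 98 − 0 = 98; collateral gives 394 − 214 = 180. Would deviate. ✗
Try creditworthy → no collateral, subprime → collateral:
  If types separate, no collateral earns payment 394 and collateral earns 98.
  Creditworthy: no collateral gives 394 − 0 = 394; collateral gives 98 − 85 = 13. No deviation. ✓
  Subprime: collateral gives 98 − 214 = -116; no collateral gives 394 − 0 = 394. Would deviate. ✗
Neither assignment is incentive-compatible.

None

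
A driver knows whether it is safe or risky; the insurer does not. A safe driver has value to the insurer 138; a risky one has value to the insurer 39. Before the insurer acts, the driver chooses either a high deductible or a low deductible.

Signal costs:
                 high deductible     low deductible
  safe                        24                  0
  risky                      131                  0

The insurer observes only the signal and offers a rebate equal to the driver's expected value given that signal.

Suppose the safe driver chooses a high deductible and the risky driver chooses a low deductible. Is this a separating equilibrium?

Under separation the insurer infers type exactly: high deductible → safe (pays 138), low deductible → risky (pays 39).
Safe: high deductible gives 138 − 24 = 114; low deductible gives 39 − 0 = 39. No deviation. ✓
Risky: low deductible gives 39 − 0 = 39; high deductible gives 138 − 131 = 7. No deviation. ✓
Both incentive constraints hold.

Yes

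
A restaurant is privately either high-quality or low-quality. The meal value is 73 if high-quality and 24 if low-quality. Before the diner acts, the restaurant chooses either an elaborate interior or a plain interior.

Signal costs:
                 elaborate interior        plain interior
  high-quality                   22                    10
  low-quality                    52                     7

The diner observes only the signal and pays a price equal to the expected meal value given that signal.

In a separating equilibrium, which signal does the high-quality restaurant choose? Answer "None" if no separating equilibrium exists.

Try high-quality → elaborate interior, low-quality → plain interior:
  Under separation the diner infers type exactly: elaborate interior → high-quality (pays 73), plain interior → low-quality (pays 24).
  High-quality: elaborate interior gives 73 − 22 = 51; plain interior gives 24 − 10 = 14. No deviation. ✓
  Low-quality: plain interior gives 24 − 7 = 17; elaborate interior gives 73 − 52 = 21. Would deviate. ✗
Try high-quality → plain interior, low-quality → elaborate interior:
  Under separation the diner infers type exactly: plain interior → high-quality (pays 73), elaborate interior → low-quality (pays 24).
  High-quality: plain interior gives 73 − 10 = 63; elaborate interior gives 24 − 22 = 2. No deviation. ✓
  Low-quality: elaborate interior gives 24 − 52 = -28; plain interior gives 73 − 7 = 66. Would deviate. ✗
Neither assignment is incentive-compatible.

None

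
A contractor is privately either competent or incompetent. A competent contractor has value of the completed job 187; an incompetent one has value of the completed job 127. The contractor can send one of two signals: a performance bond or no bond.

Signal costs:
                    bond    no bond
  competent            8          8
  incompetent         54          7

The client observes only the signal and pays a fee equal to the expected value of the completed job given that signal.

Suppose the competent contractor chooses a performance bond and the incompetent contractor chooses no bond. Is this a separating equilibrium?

Under separation the client infers type exactly: bond → competent (pays 187), no bond → incompetent (pays 127).
Competent: bond gives 187 − 8 = 179; no bond gives 127 − 8 = 119. No deviation. ✓
Incompetent: no bond gives 127 − 7 = 120; bond gives 187 − 54 = 133. Would deviate. ✗

No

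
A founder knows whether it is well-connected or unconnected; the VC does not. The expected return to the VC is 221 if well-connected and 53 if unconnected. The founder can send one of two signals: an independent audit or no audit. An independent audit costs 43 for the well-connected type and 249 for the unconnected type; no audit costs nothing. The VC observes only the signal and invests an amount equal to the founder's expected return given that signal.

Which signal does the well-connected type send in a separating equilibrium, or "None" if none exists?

Try well-connected → audit, unconnected → no audit:
  Under separation the VC infers type exactly: audit → well-connected (pays 221), no audit → unconnected (pays 53).
  Well-connected: audit gives 221 − 43 = 178; no audit gives 53 − 0 = 53. No deviation. ✓
  Unconnected: no audit gives 53 − 0 = 53; audit gives 221 − 249 = -28. No deviation. ✓
Both hold — the well-connected type sends audit.

audit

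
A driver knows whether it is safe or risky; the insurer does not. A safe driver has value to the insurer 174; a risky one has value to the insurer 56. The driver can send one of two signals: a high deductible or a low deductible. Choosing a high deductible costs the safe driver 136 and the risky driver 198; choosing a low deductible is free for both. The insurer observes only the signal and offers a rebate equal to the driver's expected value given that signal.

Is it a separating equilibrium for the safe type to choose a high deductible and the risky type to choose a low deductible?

No

If types separate, high deductible earns payment 174 and low deductible earns 56.
Safe: high deductible gives 174 − 136 = 38; low deductible gives 56 − 0 = 56. Would deviate. ✗
Risky: low deductible gives 56 − 0 = 56; high deductible gives 174 − 198 = -24. No deviation. ✓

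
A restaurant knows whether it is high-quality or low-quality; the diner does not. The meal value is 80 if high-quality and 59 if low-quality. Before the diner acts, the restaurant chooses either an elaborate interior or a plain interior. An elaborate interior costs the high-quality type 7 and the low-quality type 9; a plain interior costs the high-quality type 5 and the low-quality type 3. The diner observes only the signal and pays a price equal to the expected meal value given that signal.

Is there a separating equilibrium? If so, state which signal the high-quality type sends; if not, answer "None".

None

Try high-quality → elaborate interior, low-quality → plain interior:
  If types separate, elaborate interior earns payment 80 and plain interior earns 59.
  High-quality: elaborate interior gives 80 − 7 = 73; plain interior gives 59 − 5 = 54. No deviation. ✓
  Low-quality: plain interior gives 59 − 3 = 56; elaborate interior gives 80 − 9 = 71. Would deviate. ✗
Try high-quality → plain interior, low-quality → elaborate interior:
  If types separate, plain interior earns payment 80 and elaborate interior earns 59.
  High-quality: plain interior gives 80 − 5 = 75; elaborate interior gives 59 − 7 = 52. No deviation. ✓
  Low-quality: elaborate interior gives 59 − 9 = 50; plain interior gives 80 − 3 = 77. Would deviate. ✗
Neither assignment is incentive-compatible.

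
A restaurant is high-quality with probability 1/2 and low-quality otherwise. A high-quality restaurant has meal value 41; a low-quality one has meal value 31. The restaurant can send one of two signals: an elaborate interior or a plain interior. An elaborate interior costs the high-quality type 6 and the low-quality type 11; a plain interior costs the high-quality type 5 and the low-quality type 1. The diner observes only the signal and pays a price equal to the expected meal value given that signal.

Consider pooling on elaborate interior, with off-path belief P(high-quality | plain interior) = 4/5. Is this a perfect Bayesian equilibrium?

No

At the pooled signal (elaborate interior) the diner holds the prior 1/2 and pays 1/2·41 + 1/2·31 = 36. Off-path (plain interior) belief 4/5 gives 4/5·41 + 1/5·31 = 39.
High-quality: elaborate interior gives 36 − 6 = 30; plain interior gives 39 − 5 = 34. Deviates. ✗
Low-quality: elaborate interior gives 36 − 11 = 25; plain interior gives 39 − 1 = 38. Deviates. ✗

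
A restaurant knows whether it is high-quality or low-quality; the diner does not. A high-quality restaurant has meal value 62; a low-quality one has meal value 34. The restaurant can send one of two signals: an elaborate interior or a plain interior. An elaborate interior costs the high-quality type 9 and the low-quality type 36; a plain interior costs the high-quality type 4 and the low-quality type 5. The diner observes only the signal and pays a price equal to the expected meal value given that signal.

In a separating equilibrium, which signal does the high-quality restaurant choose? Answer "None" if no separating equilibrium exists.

elaborate interior

Try high-quality → elaborate interior, low-quality → plain interior:
  If types separate, elaborate interior earns payment 62 and plain interior earns 34.
  High-quality: elaborate interior gives 62 − 9 = 53; plain interior gives 34 − 4 = 30. No deviation. ✓
  Low-quality: plain interior gives 34 − 5 = 29; elaborate interior gives 62 − 36 = 26. No deviation. ✓
Both hold — the high-quality type sends elaborate interior.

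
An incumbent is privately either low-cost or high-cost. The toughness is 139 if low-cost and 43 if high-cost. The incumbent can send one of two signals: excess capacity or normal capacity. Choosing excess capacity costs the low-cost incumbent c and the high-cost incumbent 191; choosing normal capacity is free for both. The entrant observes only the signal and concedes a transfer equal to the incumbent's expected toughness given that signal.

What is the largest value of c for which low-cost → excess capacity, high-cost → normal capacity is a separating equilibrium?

Under separation: excess capacity → low-cost (pays 139); normal capacity → high-cost (pays 43).
High-cost: 43 − 0 = 43 ≥ 139 − 191 = -52. Holds regardless of c. ✓
Low-cost: 139 − c ≥ 43 − 0, so c ≤ 139 − 43 = 96.

96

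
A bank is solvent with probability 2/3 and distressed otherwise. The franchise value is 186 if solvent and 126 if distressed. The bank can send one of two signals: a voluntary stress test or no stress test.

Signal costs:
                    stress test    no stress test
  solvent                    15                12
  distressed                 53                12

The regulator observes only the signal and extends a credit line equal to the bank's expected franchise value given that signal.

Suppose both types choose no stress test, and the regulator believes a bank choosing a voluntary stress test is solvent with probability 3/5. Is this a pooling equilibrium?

At the pooled signal (no stress test) the regulator holds the prior 2/3 and pays 2/3·186 + 1/3·126 = 166. Off-path (stress test) belief 3/5 gives 3/5·186 + 2/5·126 = 162.
Solvent: no stress test gives 166 − 12 = 154; stress test gives 162 − 15 = 147. Stays. ✓
Distressed: no stress test gives 166 − 12 = 154; stress test gives 162 − 53 = 109. Stays. ✓

Yes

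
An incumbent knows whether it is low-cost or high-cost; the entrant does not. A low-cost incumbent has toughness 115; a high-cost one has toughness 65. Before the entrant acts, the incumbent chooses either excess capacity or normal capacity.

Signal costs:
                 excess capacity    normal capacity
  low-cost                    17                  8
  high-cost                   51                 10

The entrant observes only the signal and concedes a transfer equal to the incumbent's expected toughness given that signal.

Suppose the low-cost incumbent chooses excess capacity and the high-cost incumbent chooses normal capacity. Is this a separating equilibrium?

No

Under separation the entrant infers type exactly: excess capacity → low-cost (pays 115), normal capacity → high-cost (pays 65).
Low-cost: excess capacity gives 115 − 17 = 98; normal capacity gives 65 − 8 = 57. No deviation. ✓
High-cost: normal capacity gives 65 − 10 = 55; excess capacity gives 115 − 51 = 64. Would deviate. ✗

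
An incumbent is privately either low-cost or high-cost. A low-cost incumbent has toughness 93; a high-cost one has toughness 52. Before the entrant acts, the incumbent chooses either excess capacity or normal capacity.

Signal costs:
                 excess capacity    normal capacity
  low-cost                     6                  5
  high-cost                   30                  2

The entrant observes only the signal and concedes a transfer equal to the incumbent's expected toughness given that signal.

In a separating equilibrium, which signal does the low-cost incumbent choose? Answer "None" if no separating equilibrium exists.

Try low-cost → excess capacity, high-cost → normal capacity:
  Under separation the entrant infers type exactly: excess capacity → low-cost (pays 93), normal capacity → high-cost (pays 52).
  Low-cost: excess capacity gives 93 − 6 = 87; normal capacity gives 52 − 5 = 47. No deviation. ✓
  High-cost: normal capacity gives 52 − 2 = 50; excess capacity gives 93 − 30 = 63. Would deviate. ✗
Try low-cost → normal capacity, high-cost → excess capacity:
  Under separation the entrant infers type exactly: normal capacity → low-cost (pays 93), excess capacity → high-cost (pays 52).
  Low-cost: normal capacity gives 93 − 5 = 88; excess capacity gives 52 − 6 = 46. No deviation. ✓
  High-cost: excess capacity gives 52 − 30 = 22; normal capacity gives 93 − 2 = 91. Would deviate. ✗
Neither assignment is incentive-compatible.

None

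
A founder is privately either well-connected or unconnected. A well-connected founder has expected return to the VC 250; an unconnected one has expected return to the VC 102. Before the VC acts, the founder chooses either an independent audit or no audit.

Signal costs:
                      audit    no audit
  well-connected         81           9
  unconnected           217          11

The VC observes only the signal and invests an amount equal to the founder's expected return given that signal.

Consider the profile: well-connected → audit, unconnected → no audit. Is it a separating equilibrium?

If types separate, audit earns payment 250 and no audit earns 102.
Well-connected: audit gives 250 − 81 = 169; no audit gives 102 − 9 = 93. No deviation. ✓
Unconnected: no audit gives 102 − 11 = 91; audit gives 250 − 217 = 33. No deviation. ✓
Both incentive constraints hold.

Yes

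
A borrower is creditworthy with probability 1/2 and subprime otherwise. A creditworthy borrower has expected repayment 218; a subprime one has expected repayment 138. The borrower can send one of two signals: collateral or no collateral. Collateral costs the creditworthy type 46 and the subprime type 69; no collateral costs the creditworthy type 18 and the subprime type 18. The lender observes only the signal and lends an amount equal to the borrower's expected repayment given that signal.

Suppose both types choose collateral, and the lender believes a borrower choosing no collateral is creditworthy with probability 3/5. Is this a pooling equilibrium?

No

At the pooled signal (collateral) the lender holds the prior 1/2 and pays 1/2·218 + 1/2·138 = 178. Off-path (no collateral) belief 3/5 gives 3/5·218 + 2/5·138 = 186.
Creditworthy: collateral gives 178 − 46 = 132; no collateral gives 186 − 18 = 168. Deviates. ✗
Subprime: collateral gives 178 − 69 = 109; no collateral gives 186 − 18 = 168. Deviates. ✗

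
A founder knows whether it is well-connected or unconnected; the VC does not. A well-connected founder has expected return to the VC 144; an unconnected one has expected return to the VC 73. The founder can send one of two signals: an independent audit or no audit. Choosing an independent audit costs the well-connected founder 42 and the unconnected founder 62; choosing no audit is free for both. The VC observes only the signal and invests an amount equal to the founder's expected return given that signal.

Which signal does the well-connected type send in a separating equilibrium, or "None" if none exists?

Try well-connected → audit, unconnected → no audit:
  If types separate, audit earns payment 144 and no audit earns 73.
  Well-connected: audit gives 144 − 42 = 102; no audit gives 73 − 0 = 73. No deviation. ✓
  Unconnected: no audit gives 73 − 0 = 73; audit gives 144 − 62 = 82. Would deviate. ✗
Try well-connected → no audit, unconnected → audit:
  If types separate, no audit earns payment 144 and audit earns 73.
  Well-connected: no audit gives 144 − 0 = 144; audit gives 73 − 42 = 31. No deviation. ✓
  Unconnected: audit gives 73 − 62 = 11; no audit gives 144 − 0 = 144. Would deviate. ✗
Neither assignment is incentive-compatible.

None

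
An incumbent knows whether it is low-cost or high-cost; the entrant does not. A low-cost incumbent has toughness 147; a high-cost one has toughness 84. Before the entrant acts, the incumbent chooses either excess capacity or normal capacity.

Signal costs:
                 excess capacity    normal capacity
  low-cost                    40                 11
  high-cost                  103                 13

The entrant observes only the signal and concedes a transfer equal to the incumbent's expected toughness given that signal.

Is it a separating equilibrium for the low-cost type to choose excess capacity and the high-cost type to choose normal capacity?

Yes

Under separation the entrant infers type exactly: excess capacity → low-cost (pays 147), normal capacity → high-cost (pays 84).
Low-cost: excess capacity gives 147 − 40 = 107; normal capacity gives 84 − 11 = 73. No deviation. ✓
High-cost: normal capacity gives 84 − 13 = 71; excess capacity gives 147 − 103 = 44. No deviation. ✓
Neither type gains from mimicking the other.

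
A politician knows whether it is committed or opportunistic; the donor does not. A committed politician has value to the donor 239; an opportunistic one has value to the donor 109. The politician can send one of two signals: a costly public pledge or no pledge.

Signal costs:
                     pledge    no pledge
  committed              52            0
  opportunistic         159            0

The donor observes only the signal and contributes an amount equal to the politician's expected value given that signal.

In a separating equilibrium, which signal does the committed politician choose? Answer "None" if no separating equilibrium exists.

Try committed → pledge, opportunistic → no pledge:
  If types separate, pledge earns payment 239 and no pledge earns 109.
  Committed: pledge gives 239 − 52 = 187; no pledge gives 109 − 0 = 109. No deviation. ✓
  Opportunistic: no pledge gives 109 − 0 = 109; pledge gives 239 − 159 = 80. No deviation. ✓
Both hold — the committed type sends pledge.

pledge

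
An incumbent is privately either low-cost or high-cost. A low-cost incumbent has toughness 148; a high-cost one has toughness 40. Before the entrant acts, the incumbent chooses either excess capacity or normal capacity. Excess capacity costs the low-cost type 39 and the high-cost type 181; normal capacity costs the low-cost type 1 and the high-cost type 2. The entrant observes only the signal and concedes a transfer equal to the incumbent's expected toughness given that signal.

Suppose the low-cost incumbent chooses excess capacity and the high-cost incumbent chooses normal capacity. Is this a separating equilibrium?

If types separate, excess capacity earns payment 148 and normal capacity earns 40.
Low-cost: excess capacity gives 148 − 39 = 109; normal capacity gives 40 − 1 = 39. No deviation. ✓
High-cost: normal capacity gives 40 − 2 = 38; excess capacity gives 148 − 181 = -33. No deviation. ✓
Both incentive constraints hold.

Yes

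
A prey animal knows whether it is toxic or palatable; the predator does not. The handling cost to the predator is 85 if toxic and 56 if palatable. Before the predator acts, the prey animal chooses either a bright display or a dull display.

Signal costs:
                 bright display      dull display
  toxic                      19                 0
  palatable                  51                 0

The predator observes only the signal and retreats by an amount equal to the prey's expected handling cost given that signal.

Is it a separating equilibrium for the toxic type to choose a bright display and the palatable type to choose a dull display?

Yes

If types separate, bright display earns payment 85 and dull display earns 56.
Toxic: bright display gives 85 − 19 = 66; dull display gives 56 − 0 = 56. No deviation. ✓
Palatable: dull display gives 56 − 0 = 56; bright display gives 85 − 51 = 34. No deviation. ✓
Both incentive constraints hold.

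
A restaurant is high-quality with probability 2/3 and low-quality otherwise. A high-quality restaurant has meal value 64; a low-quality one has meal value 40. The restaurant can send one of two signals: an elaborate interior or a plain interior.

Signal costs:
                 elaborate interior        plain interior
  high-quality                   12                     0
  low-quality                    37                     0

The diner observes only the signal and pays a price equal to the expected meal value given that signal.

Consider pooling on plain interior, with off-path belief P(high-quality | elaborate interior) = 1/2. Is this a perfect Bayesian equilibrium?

Yes

On the equilibrium path (plain interior) the diner holds the prior 2/3 and pays 2/3·64 + 1/3·40 = 56. Off-path (elaborate interior) belief 1/2 gives 1/2·64 + 1/2·40 = 52.
High-quality: plain interior gives 56 − 0 = 56; elaborate interior gives 52 − 12 = 40. Stays. ✓
Low-quality: plain interior gives 56 − 0 = 56; elaborate interior gives 52 − 37 = 15. Stays. ✓
Beliefs are Bayes-consistent on-path and both types best-respond.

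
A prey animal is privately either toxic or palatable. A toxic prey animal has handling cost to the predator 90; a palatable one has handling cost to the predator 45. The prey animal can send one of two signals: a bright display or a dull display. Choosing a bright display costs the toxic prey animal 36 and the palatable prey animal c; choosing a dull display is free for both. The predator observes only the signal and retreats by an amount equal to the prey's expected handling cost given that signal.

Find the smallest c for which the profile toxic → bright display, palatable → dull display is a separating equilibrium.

45

Under separation: bright display → toxic (pays 90); dull display → palatable (pays 45).
Toxic: 90 − 36 = 54 ≥ 45 − 0 = 45. Holds regardless of c. ✓
Palatable: 45 − 0 ≥ 90 − c, so c ≥ 90 − 45 = 45.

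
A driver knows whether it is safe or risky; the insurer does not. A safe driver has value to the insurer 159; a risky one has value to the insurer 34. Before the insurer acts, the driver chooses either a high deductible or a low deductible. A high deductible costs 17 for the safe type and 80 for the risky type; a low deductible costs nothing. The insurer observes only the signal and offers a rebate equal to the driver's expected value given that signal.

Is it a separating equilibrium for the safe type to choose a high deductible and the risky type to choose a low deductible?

No

If types separate, high deductible earns payment 159 and low deductible earns 34.
Safe: high deductible gives 159 − 17 = 142; low deductible gives 34 − 0 = 34. No deviation. ✓
Risky: low deductible gives 34 − 0 = 34; high deductible gives 159 − 80 = 79. Would deviate. ✗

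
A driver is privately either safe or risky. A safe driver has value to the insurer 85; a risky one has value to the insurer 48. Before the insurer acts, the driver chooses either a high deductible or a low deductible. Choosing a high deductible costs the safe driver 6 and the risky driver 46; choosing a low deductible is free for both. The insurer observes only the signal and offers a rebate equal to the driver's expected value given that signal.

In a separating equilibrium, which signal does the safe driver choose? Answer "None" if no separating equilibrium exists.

high deductible

Try safe → high deductible, risky → low deductible:
  If types separate, high deductible earns payment 85 and low deductible earns 48.
  Safe: high deductible gives 85 − 6 = 79; low deductible gives 48 − 0 = 48. No deviation. ✓
  Risky: low deductible gives 48 − 0 = 48; high deductible gives 85 − 46 = 39. No deviation. ✓
Both hold — the safe type sends high deductible.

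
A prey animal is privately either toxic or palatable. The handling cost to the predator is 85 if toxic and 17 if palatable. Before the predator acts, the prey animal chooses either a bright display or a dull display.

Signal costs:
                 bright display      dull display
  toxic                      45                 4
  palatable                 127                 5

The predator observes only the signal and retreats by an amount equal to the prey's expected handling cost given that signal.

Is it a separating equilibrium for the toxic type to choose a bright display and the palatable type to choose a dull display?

If types separate, bright display earns payment 85 and dull display earns 17.
Toxic: bright display gives 85 − 45 = 40; dull display gives 17 − 4 = 13. No deviation. ✓
Palatable: dull display gives 17 − 5 = 12; bright display gives 85 − 127 = -42. No deviation. ✓
Neither type gains from mimicking the other.

Yes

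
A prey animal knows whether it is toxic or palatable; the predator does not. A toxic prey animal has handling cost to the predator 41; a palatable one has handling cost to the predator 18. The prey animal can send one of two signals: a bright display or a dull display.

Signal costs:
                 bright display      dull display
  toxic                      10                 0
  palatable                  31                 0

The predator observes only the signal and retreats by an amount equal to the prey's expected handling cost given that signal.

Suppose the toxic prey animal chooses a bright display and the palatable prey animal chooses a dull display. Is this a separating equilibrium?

Yes

Under separation the predator infers type exactly: bright display → toxic (pays 41), dull display → palatable (pays 18).
Toxic: bright display gives 41 − 10 = 31; dull display gives 18 − 0 = 18. No deviation. ✓
Palatable: dull display gives 18 − 0 = 18; bright display gives 41 − 31 = 10. No deviation. ✓
Neither type gains from mimicking the other.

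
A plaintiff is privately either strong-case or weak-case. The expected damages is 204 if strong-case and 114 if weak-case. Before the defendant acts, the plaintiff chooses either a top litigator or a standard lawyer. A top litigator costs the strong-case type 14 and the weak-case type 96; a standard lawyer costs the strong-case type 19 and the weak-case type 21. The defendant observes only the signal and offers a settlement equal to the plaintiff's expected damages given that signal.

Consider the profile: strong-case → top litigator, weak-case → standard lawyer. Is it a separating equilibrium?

Under separation the defendant infers type exactly: top litigator → strong-case (pays 204), standard lawyer → weak-case (pays 114).
Strong-case: top litigator gives 204 − 14 = 190; standard lawyer gives 114 − 19 = 95. No deviation. ✓
Weak-case: standard lawyer gives 114 − 21 = 93; top litigator gives 204 − 96 = 108. Would deviate. ✗

No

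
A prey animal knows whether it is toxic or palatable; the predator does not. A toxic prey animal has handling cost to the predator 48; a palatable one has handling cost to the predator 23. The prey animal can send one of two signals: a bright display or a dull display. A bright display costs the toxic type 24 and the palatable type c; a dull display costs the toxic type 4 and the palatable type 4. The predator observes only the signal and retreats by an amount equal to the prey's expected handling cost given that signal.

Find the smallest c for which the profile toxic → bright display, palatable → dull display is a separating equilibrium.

Under separation: bright display → toxic (pays 48); dull display → palatable (pays 23).
Toxic: 48 − 24 = 24 ≥ 23 − 4 = 19. Holds regardless of c. ✓
Palatable: 23 − 4 ≥ 48 − c, so c ≥ 48 − 19 = 29.

29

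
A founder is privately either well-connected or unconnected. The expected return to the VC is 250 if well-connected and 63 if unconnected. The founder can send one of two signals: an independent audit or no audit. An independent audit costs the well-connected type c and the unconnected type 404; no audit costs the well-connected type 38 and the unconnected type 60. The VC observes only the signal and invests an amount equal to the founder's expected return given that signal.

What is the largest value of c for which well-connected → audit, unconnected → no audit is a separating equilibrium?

Under separation: audit → well-connected (pays 250); no audit → unconnected (pays 63).
Unconnected: 63 − 60 = 3 ≥ 250 − 404 = -154. Holds regardless of c. ✓
Well-connected: 250 − c ≥ 63 − 38, so c ≤ 250 − 25 = 225.

225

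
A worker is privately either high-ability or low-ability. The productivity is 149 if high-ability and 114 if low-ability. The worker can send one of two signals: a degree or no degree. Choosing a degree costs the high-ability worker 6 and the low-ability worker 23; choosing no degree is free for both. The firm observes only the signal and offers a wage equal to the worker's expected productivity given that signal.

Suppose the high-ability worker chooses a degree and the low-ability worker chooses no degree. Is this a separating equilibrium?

If types separate, degree earns payment 149 and no degree earns 114.
High-ability: degree gives 149 − 6 = 143; no degree gives 114 − 0 = 114. No deviation. ✓
Low-ability: no degree gives 114 − 0 = 114; degree gives 149 − 23 = 126. Would deviate. ✗

No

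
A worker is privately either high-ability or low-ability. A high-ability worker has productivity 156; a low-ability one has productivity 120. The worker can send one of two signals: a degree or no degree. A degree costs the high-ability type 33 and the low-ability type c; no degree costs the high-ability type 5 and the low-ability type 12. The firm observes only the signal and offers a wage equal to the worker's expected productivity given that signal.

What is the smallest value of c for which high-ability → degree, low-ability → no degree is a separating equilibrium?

48

Under separation: degree → high-ability (pays 156); no degree → low-ability (pays 120).
High-ability: 156 − 33 = 123 ≥ 120 − 5 = 115. Holds regardless of c. ✓
Low-ability: 120 − 12 ≥ 156 − c, so c ≥ 156 − 108 = 48.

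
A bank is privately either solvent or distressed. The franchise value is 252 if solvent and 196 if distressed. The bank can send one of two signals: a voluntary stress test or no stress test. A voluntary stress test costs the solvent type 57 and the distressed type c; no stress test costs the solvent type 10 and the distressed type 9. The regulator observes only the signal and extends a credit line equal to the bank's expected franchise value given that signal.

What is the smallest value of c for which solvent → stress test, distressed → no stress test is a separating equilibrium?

Under separation: stress test → solvent (pays 252); no stress test → distressed (pays 196).
Solvent: 252 − 57 = 195 ≥ 196 − 10 = 186. Holds regardless of c. ✓
Distressed: 196 − 9 ≥ 252 − c, so c ≥ 252 − 187 = 65.

65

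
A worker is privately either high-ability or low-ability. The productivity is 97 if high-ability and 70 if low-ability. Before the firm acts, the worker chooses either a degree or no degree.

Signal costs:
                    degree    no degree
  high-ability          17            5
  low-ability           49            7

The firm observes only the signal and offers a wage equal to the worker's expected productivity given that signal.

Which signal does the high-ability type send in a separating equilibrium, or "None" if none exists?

degree

Try high-ability → degree, low-ability → no degree:
  If types separate, degree earns payment 97 and no degree earns 70.
  High-ability: degree gives 97 − 17 = 80; no degree gives 70 − 5 = 65. No deviation. ✓
  Low-ability: no degree gives 70 − 7 = 63; degree gives 97 − 49 = 48. No deviation. ✓
Both hold — the high-ability type sends degree.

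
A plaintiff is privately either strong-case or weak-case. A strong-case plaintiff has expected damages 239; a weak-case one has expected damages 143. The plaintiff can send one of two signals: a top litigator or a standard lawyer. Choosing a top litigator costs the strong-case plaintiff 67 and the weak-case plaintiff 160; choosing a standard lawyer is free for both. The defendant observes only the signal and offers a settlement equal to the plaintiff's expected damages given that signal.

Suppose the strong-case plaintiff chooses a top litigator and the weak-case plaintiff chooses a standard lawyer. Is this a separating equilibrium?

Yes

If types separate, top litigator earns payment 239 and standard lawyer earns 143.
Strong-case: top litigator gives 239 − 67 = 172; standard lawyer gives 143 − 0 = 143. No deviation. ✓
Weak-case: standard lawyer gives 143 − 0 = 143; top litigator gives 239 − 160 = 79. No deviation. ✓
Neither type gains from mimicking the other.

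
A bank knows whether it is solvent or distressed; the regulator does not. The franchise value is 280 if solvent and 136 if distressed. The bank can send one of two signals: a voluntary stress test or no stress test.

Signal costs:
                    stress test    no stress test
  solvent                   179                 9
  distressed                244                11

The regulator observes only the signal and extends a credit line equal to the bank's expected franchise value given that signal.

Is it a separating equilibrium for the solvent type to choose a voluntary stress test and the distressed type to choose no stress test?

Under separation the regulator infers type exactly: stress test → solvent (pays 280), no stress test → distressed (pays 136).
Solvent: stress test gives 280 − 179 = 101; no stress test gives 136 − 9 = 127. Would deviate. ✗
Distressed: no stress test gives 136 − 11 = 125; stress test gives 280 − 244 = 36. No deviation. ✓

No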